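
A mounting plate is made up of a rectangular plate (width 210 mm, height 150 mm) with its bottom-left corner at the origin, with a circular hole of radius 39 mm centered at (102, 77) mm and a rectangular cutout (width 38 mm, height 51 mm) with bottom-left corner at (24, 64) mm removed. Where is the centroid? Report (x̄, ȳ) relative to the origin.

x̄ = 110.43 mm, ȳ = 73.48 mm

plate: A = 210 × 150 = 31500.00, centroid at (105.00, 75.00).
hole 1: A = −π·39² = -4778.36, centroid at (102.00, 77.00).
hole 2: A = −(38 × 51) = -1938.00, centroid at (43.00, 89.50).
ΣA = 24783.64 mm²
ΣAx̄ = (31500.00)(105.00) + (-4778.36)(102.00) + (-1938.00)(43.00) = 2736773.03 mm³
ΣAȳ = (31500.00)(75.00) + (-4778.36)(77.00) + (-1938.00)(89.50) = 1821115.09 mm³
x̄ = 2736773.03 / 24783.64 = 110.43 mm
ȳ = 1821115.09 / 24783.64 = 73.48 mm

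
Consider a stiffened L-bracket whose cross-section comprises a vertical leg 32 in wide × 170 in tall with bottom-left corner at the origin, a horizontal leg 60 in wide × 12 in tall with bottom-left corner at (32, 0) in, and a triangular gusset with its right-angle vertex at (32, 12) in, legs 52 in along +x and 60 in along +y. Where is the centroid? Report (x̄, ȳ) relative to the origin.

x̄ = 27.03 in, ȳ = 66.92 in

vertical leg: A = 32 × 170 = 5440.00, centroid at (16.00, 85.00).
horizontal leg: A = 60 × 12 = 720.00, centroid at (62.00, 6.00).
gusset: A = ½·52·60 = 1560.00, centroid at (49.33, 32.00).
ΣA = 7720.00 in²
ΣAx̄ = (5440.00)(16.00) + (720.00)(62.00) + (1560.00)(49.33) = 208640.00 in³
ΣAȳ = (5440.00)(85.00) + (720.00)(6.00) + (1560.00)(32.00) = 516640.00 in³
x̄ = 208640.00 / 7720.00 = 27.03 in
ȳ = 516640.00 / 7720.00 = 66.92 in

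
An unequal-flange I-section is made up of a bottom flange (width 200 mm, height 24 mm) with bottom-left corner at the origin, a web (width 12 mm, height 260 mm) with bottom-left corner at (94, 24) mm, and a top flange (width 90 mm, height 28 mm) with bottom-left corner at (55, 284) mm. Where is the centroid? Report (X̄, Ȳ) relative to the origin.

Part | A | x̄ᵢ | ȳᵢ | A·x̄ᵢ | A·ȳᵢ
bottom flange | 4800.00 | 100.00 | 12.00 | 480000.00 | 57600.00
web | 3120.00 | 100.00 | 154.00 | 312000.00 | 480480.00
top flange | 2520.00 | 100.00 | 298.00 | 252000.00 | 750960.00
Σ | 10440.00 |  |  | 1044000.00 | 1289040.00
X̄ = 1044000.00 / 10440.00 = 100.00 mm
Ȳ = 1289040.00 / 10440.00 = 123.47 mm

X̄ = 100.00 mm, Ȳ = 123.47 mm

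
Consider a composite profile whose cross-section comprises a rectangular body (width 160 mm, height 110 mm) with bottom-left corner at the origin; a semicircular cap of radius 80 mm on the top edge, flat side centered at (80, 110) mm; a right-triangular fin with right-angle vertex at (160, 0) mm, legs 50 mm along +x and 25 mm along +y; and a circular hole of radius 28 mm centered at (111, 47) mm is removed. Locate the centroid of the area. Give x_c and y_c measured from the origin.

Part | A | x̄ᵢ | ȳᵢ | A·x̄ᵢ | A·ȳᵢ
rectangular body | 17600.00 | 80.00 | 55.00 | 1408000.00 | 968000.00
semicircular top | 10053.10 | 80.00 | 143.95 | 804247.72 | 1447173.95
triangular fin | 625.00 | 176.67 | 8.33 | 110416.67 | 5208.33
hole | -2463.01 | 111.00 | 47.00 | -273393.96 | -115761.41
Σ | 25815.09 |  |  | 2049270.43 | 2304620.87
x_c = 2049270.43 / 25815.09 = 79.38 mm
y_c = 2304620.87 / 25815.09 = 89.27 mm

x_c = 79.38 mm, y_c = 89.27 mm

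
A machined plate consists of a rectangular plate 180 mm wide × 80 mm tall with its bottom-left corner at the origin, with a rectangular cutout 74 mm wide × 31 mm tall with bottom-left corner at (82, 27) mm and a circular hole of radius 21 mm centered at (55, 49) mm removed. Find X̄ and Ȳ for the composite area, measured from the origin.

plate: A = 180 × 80 = 14400.00, centroid at (90.00, 40.00).
hole 1: A = −(74 × 31) = -2294.00, centroid at (119.00, 42.50).
hole 2: A = −π·21² = -1385.44, centroid at (55.00, 49.00).
ΣA = 10720.56 mm²
ΣAX̄ = (14400.00)(90.00) + (-2294.00)(119.00) + (-1385.44)(55.00) = 946814.67 mm³
ΣAȲ = (14400.00)(40.00) + (-2294.00)(42.50) + (-1385.44)(49.00) = 410618.32 mm³
X̄ = 946814.67 / 10720.56 = 88.32 mm
Ȳ = 410618.32 / 10720.56 = 38.30 mm

X̄ = 88.32 mm, Ȳ = 38.30 mm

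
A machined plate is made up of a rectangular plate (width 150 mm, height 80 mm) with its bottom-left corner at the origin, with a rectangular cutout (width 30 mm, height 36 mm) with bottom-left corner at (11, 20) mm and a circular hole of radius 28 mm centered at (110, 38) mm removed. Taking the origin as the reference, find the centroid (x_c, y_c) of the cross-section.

plate: A = 150 × 80 = 12000.00, centroid at (75.00, 40.00).
hole 1: A = −(30 × 36) = -1080.00, centroid at (26.00, 38.00).
hole 2: A = −π·28² = -2463.01, centroid at (110.00, 38.00).
ΣA = 8456.99 mm²
ΣAx_c = (12000.00)(75.00) + (-1080.00)(26.00) + (-2463.01)(110.00) = 600989.05 mm³
ΣAy_c = (12000.00)(40.00) + (-1080.00)(38.00) + (-2463.01)(38.00) = 345365.67 mm³
x_c = 600989.05 / 8456.99 = 71.06 mm
y_c = 345365.67 / 8456.99 = 40.84 mm

x_c = 71.06 mm, y_c = 40.84 mm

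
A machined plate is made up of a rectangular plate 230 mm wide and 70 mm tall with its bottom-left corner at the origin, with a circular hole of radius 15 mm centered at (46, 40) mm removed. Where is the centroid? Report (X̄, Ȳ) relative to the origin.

X̄ = 118.17 mm, Ȳ = 34.77 mm

plate: A = 230 × 70 = 16100.00, centroid at (115.00, 35.00).
hole: A = −π·15² = -706.86, centroid at (46.00, 40.00).
ΣA = 15393.14 mm²
ΣAX̄ = (16100.00)(115.00) + (-706.86)(46.00) = 1818984.52 mm³
ΣAȲ = (16100.00)(35.00) + (-706.86)(40.00) = 535225.67 mm³
X̄ = 1818984.52 / 15393.14 = 118.17 mm
Ȳ = 535225.67 / 15393.14 = 34.77 mm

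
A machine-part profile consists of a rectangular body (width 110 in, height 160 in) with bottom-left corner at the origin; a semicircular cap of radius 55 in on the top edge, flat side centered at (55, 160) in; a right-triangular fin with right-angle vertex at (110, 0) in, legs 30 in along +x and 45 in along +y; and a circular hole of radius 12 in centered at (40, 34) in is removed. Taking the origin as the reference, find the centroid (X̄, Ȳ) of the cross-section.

Part | A | x̄ᵢ | ȳᵢ | A·x̄ᵢ | A·ȳᵢ
rectangular body | 17600.00 | 55.00 | 80.00 | 968000.00 | 1408000.00
semicircular top | 4751.66 | 55.00 | 183.34 | 261341.24 | 871182.09
triangular fin | 675.00 | 120.00 | 15.00 | 81000.00 | 10125.00
hole | -452.39 | 40.00 | 34.00 | -18095.57 | -15381.24
Σ | 22574.27 |  |  | 1292245.67 | 2273925.85
X̄ = 1292245.67 / 22574.27 = 57.24 in
Ȳ = 2273925.85 / 22574.27 = 100.73 in

X̄ = 57.24 in, Ȳ = 100.73 in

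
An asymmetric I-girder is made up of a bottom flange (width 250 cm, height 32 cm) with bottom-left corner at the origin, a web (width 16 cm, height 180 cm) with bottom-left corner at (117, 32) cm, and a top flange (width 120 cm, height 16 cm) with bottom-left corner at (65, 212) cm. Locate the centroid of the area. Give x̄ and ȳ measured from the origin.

bottom flange: A = 250 × 32 = 8000.00, centroid at (125.00, 16.00).
web: A = 16 × 180 = 2880.00, centroid at (125.00, 122.00).
top flange: A = 120 × 16 = 1920.00, centroid at (125.00, 220.00).
ΣA = 12800.00 cm², ΣAx̄ = 1600000.00 cm³, ΣAȳ = 901760.00 cm³.
x̄ = 1600000.00/12800.00 = 125.00 cm; ȳ = 901760.00/12800.00 = 70.45 cm.

x̄ = 125.00 cm, ȳ = 70.45 cm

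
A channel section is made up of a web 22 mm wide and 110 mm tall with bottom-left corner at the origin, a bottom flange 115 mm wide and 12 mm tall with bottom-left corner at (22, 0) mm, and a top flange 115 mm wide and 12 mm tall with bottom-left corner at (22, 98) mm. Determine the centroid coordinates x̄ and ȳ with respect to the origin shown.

web: A = 22 × 110 = 2420.00, centroid at (11.00, 55.00).
bottom flange: A = 115 × 12 = 1380.00, centroid at (79.50, 6.00).
top flange: A = 115 × 12 = 1380.00, centroid at (79.50, 104.00).
ΣA = 5180.00 mm²
ΣAx̄ = (2420.00)(11.00) + (1380.00)(79.50) + (1380.00)(79.50) = 246040.00 mm³
ΣAȳ = (2420.00)(55.00) + (1380.00)(6.00) + (1380.00)(104.00) = 284900.00 mm³
x̄ = 246040.00 / 5180.00 = 47.50 mm
ȳ = 284900.00 / 5180.00 = 55.00 mm

x̄ = 47.50 mm, ȳ = 55.00 mm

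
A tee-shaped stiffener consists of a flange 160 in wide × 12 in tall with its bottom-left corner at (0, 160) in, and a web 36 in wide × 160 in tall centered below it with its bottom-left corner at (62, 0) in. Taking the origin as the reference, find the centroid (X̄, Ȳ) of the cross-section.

Part | A | x̄ᵢ | ȳᵢ | A·x̄ᵢ | A·ȳᵢ
web | 5760.00 | 80.00 | 80.00 | 460800.00 | 460800.00
flange | 1920.00 | 80.00 | 166.00 | 153600.00 | 318720.00
Σ | 7680.00 |  |  | 614400.00 | 779520.00
X̄ = 614400.00 / 7680.00 = 80.00 in
Ȳ = 779520.00 / 7680.00 = 101.50 in

X̄ = 80.00 in, Ȳ = 101.50 in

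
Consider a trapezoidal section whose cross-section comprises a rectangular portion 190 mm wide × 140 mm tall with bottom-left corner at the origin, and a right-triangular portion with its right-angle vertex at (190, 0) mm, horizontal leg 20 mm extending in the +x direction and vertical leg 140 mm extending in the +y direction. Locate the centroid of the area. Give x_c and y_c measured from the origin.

Part | A | x̄ᵢ | ȳᵢ | A·x̄ᵢ | A·ȳᵢ
rectangular portion | 26600.00 | 95.00 | 70.00 | 2527000.00 | 1862000.00
triangular portion | 1400.00 | 196.67 | 46.67 | 275333.33 | 65333.33
Σ | 28000.00 |  |  | 2802333.33 | 1927333.33
x_c = 2802333.33 / 28000.00 = 100.08 mm
y_c = 1927333.33 / 28000.00 = 68.83 mm

x_c = 100.08 mm, y_c = 68.83 mm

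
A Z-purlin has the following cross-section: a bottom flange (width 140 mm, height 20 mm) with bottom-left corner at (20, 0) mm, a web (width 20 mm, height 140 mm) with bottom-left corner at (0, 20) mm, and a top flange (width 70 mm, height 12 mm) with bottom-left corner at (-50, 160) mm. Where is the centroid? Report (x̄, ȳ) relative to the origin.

Part | A | x̄ᵢ | ȳᵢ | A·x̄ᵢ | A·ȳᵢ
bottom flange | 2800.00 | 90.00 | 10.00 | 252000.00 | 28000.00
web | 2800.00 | 10.00 | 90.00 | 28000.00 | 252000.00
top flange | 840.00 | -15.00 | 166.00 | -12600.00 | 139440.00
Σ | 6440.00 |  |  | 267400.00 | 419440.00
x̄ = 267400.00 / 6440.00 = 41.52 mm
ȳ = 419440.00 / 6440.00 = 65.13 mm

x̄ = 41.52 mm, ȳ = 65.13 mm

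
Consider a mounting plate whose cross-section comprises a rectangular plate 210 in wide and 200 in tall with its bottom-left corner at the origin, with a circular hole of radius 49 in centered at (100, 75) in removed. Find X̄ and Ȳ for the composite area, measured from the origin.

X̄ = 106.09 in, Ȳ = 105.47 in

plate: A = 210 × 200 = 42000.00, centroid at (105.00, 100.00).
hole: A = −π·49² = -7542.96, centroid at (100.00, 75.00).
ΣA = 34457.04 in², ΣAX̄ = 3655703.60 in³, ΣAȲ = 3634277.70 in³.
X̄ = 3655703.60/34457.04 = 106.09 in; Ȳ = 3634277.70/34457.04 = 105.47 in.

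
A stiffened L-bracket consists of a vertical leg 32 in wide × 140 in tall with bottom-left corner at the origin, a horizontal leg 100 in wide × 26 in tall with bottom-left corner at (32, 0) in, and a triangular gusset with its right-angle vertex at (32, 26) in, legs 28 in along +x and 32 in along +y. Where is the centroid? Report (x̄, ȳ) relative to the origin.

x̄ = 40.30 in, ȳ = 48.33 in

vertical leg: A = 32 × 140 = 4480.00, centroid at (16.00, 70.00).
horizontal leg: A = 100 × 26 = 2600.00, centroid at (82.00, 13.00).
gusset: A = ½·28·32 = 448.00, centroid at (41.33, 36.67).
ΣA = 7528.00 in²
ΣAx̄ = (4480.00)(16.00) + (2600.00)(82.00) + (448.00)(41.33) = 303397.33 in³
ΣAȳ = (4480.00)(70.00) + (2600.00)(13.00) + (448.00)(36.67) = 363826.67 in³
x̄ = 303397.33 / 7528.00 = 40.30 in
ȳ = 363826.67 / 7528.00 = 48.33 in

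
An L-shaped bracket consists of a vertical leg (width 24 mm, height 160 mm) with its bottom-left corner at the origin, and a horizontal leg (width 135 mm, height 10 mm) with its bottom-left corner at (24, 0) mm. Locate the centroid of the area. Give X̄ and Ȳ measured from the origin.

X̄ = 32.68 mm, Ȳ = 60.49 mm

vertical leg: A = 24 × 160 = 3840.00, centroid at (12.00, 80.00).
horizontal leg: A = 135 × 10 = 1350.00, centroid at (91.50, 5.00).
ΣA = 5190.00 mm², ΣAX̄ = 169605.00 mm³, ΣAȲ = 313950.00 mm³.
X̄ = 169605.00/5190.00 = 32.68 mm; Ȳ = 313950.00/5190.00 = 60.49 mm.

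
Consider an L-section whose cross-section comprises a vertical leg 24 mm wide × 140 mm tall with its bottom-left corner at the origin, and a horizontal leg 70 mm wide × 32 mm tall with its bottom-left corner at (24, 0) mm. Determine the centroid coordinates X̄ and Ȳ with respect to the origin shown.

X̄ = 30.80 mm, Ȳ = 48.40 mm

Part | A | x̄ᵢ | ȳᵢ | A·x̄ᵢ | A·ȳᵢ
vertical leg | 3360.00 | 12.00 | 70.00 | 40320.00 | 235200.00
horizontal leg | 2240.00 | 59.00 | 16.00 | 132160.00 | 35840.00
Σ | 5600.00 |  |  | 172480.00 | 271040.00
X̄ = 172480.00 / 5600.00 = 30.80 mm
Ȳ = 271040.00 / 5600.00 = 48.40 mm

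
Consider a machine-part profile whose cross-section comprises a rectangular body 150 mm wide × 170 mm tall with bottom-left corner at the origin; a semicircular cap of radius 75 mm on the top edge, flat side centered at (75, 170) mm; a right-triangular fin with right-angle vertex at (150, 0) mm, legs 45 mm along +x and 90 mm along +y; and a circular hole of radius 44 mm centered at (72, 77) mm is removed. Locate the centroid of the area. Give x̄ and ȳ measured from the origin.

rectangular body: A = 150 × 170 = 25500.00, centroid at (75.00, 85.00).
semicircular top: A = ½π·75² = 8835.73, centroid at (75.00, 201.83).
triangular fin: A = ½·45·90 = 2025.00, centroid at (165.00, 30.00).
hole: A = −π·44² = -6082.12, centroid at (72.00, 77.00).
ΣA = 30278.61 mm²
ΣAx̄ = (25500.00)(75.00) + (8835.73)(75.00) + (2025.00)(165.00) + (-6082.12)(72.00) = 2471391.82 mm³
ΣAȳ = (25500.00)(85.00) + (8835.73)(201.83) + (2025.00)(30.00) + (-6082.12)(77.00) = 3543250.49 mm³
x̄ = 2471391.82 / 30278.61 = 81.62 mm
ȳ = 3543250.49 / 30278.61 = 117.02 mm

x̄ = 81.62 mm, ȳ = 117.02 mm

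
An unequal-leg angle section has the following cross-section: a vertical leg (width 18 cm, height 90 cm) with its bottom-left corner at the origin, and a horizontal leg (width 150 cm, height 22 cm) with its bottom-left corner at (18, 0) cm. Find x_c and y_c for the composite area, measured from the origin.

x_c = 65.34 cm, y_c = 22.20 cm

vertical leg: A = 18 × 90 = 1620.00, centroid at (9.00, 45.00).
horizontal leg: A = 150 × 22 = 3300.00, centroid at (93.00, 11.00).
ΣA = 4920.00 cm², ΣAx_c = 321480.00 cm³, ΣAy_c = 109200.00 cm³.
x_c = 321480.00/4920.00 = 65.34 cm; y_c = 109200.00/4920.00 = 22.20 cm.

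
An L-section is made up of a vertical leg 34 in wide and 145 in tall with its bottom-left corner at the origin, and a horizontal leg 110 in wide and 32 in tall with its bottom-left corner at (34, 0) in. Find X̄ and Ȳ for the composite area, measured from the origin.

Part | A | x̄ᵢ | ȳᵢ | A·x̄ᵢ | A·ȳᵢ
vertical leg | 4930.00 | 17.00 | 72.50 | 83810.00 | 357425.00
horizontal leg | 3520.00 | 89.00 | 16.00 | 313280.00 | 56320.00
Σ | 8450.00 |  |  | 397090.00 | 413745.00
X̄ = 397090.00 / 8450.00 = 46.99 in
Ȳ = 413745.00 / 8450.00 = 48.96 in

X̄ = 46.99 in, Ȳ = 48.96 in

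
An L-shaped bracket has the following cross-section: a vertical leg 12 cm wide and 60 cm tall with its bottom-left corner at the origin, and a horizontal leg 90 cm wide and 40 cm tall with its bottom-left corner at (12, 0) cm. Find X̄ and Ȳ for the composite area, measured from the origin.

vertical leg: A = 12 × 60 = 720.00, centroid at (6.00, 30.00).
horizontal leg: A = 90 × 40 = 3600.00, centroid at (57.00, 20.00).
ΣA = 4320.00 cm²
ΣAX̄ = (720.00)(6.00) + (3600.00)(57.00) = 209520.00 cm³
ΣAȲ = (720.00)(30.00) + (3600.00)(20.00) = 93600.00 cm³
X̄ = 209520.00 / 4320.00 = 48.50 cm
Ȳ = 93600.00 / 4320.00 = 21.67 cm

X̄ = 48.50 cm, Ȳ = 21.67 cm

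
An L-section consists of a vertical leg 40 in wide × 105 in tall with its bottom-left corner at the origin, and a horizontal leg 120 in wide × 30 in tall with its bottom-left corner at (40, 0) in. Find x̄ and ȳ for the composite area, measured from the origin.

Part | A | x̄ᵢ | ȳᵢ | A·x̄ᵢ | A·ȳᵢ
vertical leg | 4200.00 | 20.00 | 52.50 | 84000.00 | 220500.00
horizontal leg | 3600.00 | 100.00 | 15.00 | 360000.00 | 54000.00
Σ | 7800.00 |  |  | 444000.00 | 274500.00
x̄ = 444000.00 / 7800.00 = 56.92 in
ȳ = 274500.00 / 7800.00 = 35.19 in

x̄ = 56.92 in, ȳ = 35.19 in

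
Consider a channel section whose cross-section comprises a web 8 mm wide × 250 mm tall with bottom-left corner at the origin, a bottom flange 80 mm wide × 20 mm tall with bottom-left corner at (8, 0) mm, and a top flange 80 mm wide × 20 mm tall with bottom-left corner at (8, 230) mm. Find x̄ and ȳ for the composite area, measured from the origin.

x̄ = 31.08 mm, ȳ = 125.00 mm

Part | A | x̄ᵢ | ȳᵢ | A·x̄ᵢ | A·ȳᵢ
web | 2000.00 | 4.00 | 125.00 | 8000.00 | 250000.00
bottom flange | 1600.00 | 48.00 | 10.00 | 76800.00 | 16000.00
top flange | 1600.00 | 48.00 | 240.00 | 76800.00 | 384000.00
Σ | 5200.00 |  |  | 161600.00 | 650000.00
x̄ = 161600.00 / 5200.00 = 31.08 mm
ȳ = 650000.00 / 5200.00 = 125.00 mm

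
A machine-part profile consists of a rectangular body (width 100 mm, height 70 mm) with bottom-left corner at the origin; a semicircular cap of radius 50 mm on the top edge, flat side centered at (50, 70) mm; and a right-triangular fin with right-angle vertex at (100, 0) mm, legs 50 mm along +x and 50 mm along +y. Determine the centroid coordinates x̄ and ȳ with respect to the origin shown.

x̄ = 56.84 mm, ȳ = 51.25 mm

Part | A | x̄ᵢ | ȳᵢ | A·x̄ᵢ | A·ȳᵢ
rectangular body | 7000.00 | 50.00 | 35.00 | 350000.00 | 245000.00
semicircular top | 3926.99 | 50.00 | 91.22 | 196349.54 | 358222.69
triangular fin | 1250.00 | 116.67 | 16.67 | 145833.33 | 20833.33
Σ | 12176.99 |  |  | 692182.87 | 624056.02
x̄ = 692182.87 / 12176.99 = 56.84 mm
ȳ = 624056.02 / 12176.99 = 51.25 mm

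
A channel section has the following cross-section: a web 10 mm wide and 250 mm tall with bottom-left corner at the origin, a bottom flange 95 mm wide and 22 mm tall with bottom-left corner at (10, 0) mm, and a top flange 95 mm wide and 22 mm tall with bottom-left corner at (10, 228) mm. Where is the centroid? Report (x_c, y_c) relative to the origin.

Part | A | x̄ᵢ | ȳᵢ | A·x̄ᵢ | A·ȳᵢ
web | 2500.00 | 5.00 | 125.00 | 12500.00 | 312500.00
bottom flange | 2090.00 | 57.50 | 11.00 | 120175.00 | 22990.00
top flange | 2090.00 | 57.50 | 239.00 | 120175.00 | 499510.00
Σ | 6680.00 |  |  | 252850.00 | 835000.00
x_c = 252850.00 / 6680.00 = 37.85 mm
y_c = 835000.00 / 6680.00 = 125.00 mm

x_c = 37.85 mm, y_c = 125.00 mm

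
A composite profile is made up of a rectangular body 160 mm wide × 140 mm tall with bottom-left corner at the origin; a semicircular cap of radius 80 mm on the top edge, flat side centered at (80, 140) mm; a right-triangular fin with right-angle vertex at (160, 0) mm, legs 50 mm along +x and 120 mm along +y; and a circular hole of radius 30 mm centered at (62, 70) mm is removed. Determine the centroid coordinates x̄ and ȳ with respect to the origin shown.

x̄ = 90.45 mm, ȳ = 99.27 mm

rectangular body: A = 160 × 140 = 22400.00, centroid at (80.00, 70.00).
semicircular top: A = ½π·80² = 10053.10, centroid at (80.00, 173.95).
triangular fin: A = ½·50·120 = 3000.00, centroid at (176.67, 40.00).
hole: A = −π·30² = -2827.43, centroid at (62.00, 70.00).
ΣA = 32625.66 mm²
ΣAx̄ = (22400.00)(80.00) + (10053.10)(80.00) + (3000.00)(176.67) + (-2827.43)(62.00) = 2950946.85 mm³
ΣAȳ = (22400.00)(70.00) + (10053.10)(173.95) + (3000.00)(40.00) + (-2827.43)(70.00) = 3238846.50 mm³
x̄ = 2950946.85 / 32625.66 = 90.45 mm
ȳ = 3238846.50 / 32625.66 = 99.27 mm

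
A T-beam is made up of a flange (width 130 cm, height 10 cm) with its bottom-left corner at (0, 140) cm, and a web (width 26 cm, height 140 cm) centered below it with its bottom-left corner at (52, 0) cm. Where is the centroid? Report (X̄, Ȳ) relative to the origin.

web: A = 26 × 140 = 3640.00, centroid at (65.00, 70.00).
flange: A = 130 × 10 = 1300.00, centroid at (65.00, 145.00).
ΣA = 4940.00 cm², ΣAX̄ = 321100.00 cm³, ΣAȲ = 443300.00 cm³.
X̄ = 321100.00/4940.00 = 65.00 cm; Ȳ = 443300.00/4940.00 = 89.74 cm.

X̄ = 65.00 cm, Ȳ = 89.74 cm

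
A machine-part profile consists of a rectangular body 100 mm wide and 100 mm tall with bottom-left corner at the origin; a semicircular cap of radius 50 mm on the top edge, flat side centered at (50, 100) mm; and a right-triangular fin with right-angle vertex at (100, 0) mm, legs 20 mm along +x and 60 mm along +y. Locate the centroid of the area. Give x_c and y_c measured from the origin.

x_c = 52.34 mm, y_c = 68.01 mm

Part | A | x̄ᵢ | ȳᵢ | A·x̄ᵢ | A·ȳᵢ
rectangular body | 10000.00 | 50.00 | 50.00 | 500000.00 | 500000.00
semicircular top | 3926.99 | 50.00 | 121.22 | 196349.54 | 476032.42
triangular fin | 600.00 | 106.67 | 20.00 | 64000.00 | 12000.00
Σ | 14526.99 |  |  | 760349.54 | 988032.42
x_c = 760349.54 / 14526.99 = 52.34 mm
y_c = 988032.42 / 14526.99 = 68.01 mm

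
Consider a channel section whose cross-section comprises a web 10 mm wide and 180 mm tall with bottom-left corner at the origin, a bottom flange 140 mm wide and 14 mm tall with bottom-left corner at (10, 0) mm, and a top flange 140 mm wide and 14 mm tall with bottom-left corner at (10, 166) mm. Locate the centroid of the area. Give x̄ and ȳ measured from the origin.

web: A = 10 × 180 = 1800.00, centroid at (5.00, 90.00).
bottom flange: A = 140 × 14 = 1960.00, centroid at (80.00, 7.00).
top flange: A = 140 × 14 = 1960.00, centroid at (80.00, 173.00).
ΣA = 5720.00 mm², ΣAx̄ = 322600.00 mm³, ΣAȳ = 514800.00 mm³.
x̄ = 322600.00/5720.00 = 56.40 mm; ȳ = 514800.00/5720.00 = 90.00 mm.

x̄ = 56.40 mm, ȳ = 90.00 mm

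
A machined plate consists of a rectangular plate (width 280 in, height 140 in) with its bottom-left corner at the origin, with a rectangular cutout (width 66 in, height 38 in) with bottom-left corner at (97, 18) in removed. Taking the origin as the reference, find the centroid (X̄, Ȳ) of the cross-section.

plate: A = 280 × 140 = 39200.00, centroid at (140.00, 70.00).
hole: A = −(66 × 38) = -2508.00, centroid at (130.00, 37.00).
ΣA = 36692.00 in², ΣAX̄ = 5161960.00 in³, ΣAȲ = 2651204.00 in³.
X̄ = 5161960.00/36692.00 = 140.68 in; Ȳ = 2651204.00/36692.00 = 72.26 in.

X̄ = 140.68 in, Ȳ = 72.26 in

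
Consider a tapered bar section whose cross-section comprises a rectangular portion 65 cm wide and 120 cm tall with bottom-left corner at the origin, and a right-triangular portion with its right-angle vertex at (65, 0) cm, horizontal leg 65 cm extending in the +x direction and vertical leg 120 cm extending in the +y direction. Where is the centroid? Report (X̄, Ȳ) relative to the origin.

rectangular portion: A = 65 × 120 = 7800.00, centroid at (32.50, 60.00).
triangular portion: A = ½·65·120 = 3900.00, centroid at (86.67, 40.00).
ΣA = 11700.00 cm²
ΣAX̄ = (7800.00)(32.50) + (3900.00)(86.67) = 591500.00 cm³
ΣAȲ = (7800.00)(60.00) + (3900.00)(40.00) = 624000.00 cm³
X̄ = 591500.00 / 11700.00 = 50.56 cm
Ȳ = 624000.00 / 11700.00 = 53.33 cm

X̄ = 50.56 cm, Ȳ = 53.33 cm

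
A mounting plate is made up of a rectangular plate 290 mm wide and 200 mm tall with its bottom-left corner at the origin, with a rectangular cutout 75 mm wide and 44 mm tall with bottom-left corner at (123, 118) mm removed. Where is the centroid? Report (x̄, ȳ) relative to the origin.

x̄ = 144.06 mm, ȳ = 97.59 mm

Part | A | x̄ᵢ | ȳᵢ | A·x̄ᵢ | A·ȳᵢ
plate | 58000.00 | 145.00 | 100.00 | 8410000.00 | 5800000.00
hole | -3300.00 | 160.50 | 140.00 | -529650.00 | -462000.00
Σ | 54700.00 |  |  | 7880350.00 | 5338000.00
x̄ = 7880350.00 / 54700.00 = 144.06 mm
ȳ = 5338000.00 / 54700.00 = 97.59 mm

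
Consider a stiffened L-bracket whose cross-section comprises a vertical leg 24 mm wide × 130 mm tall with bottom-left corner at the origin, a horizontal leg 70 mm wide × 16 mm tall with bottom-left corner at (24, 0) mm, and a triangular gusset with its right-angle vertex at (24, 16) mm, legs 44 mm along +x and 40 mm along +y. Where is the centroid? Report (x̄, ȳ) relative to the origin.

vertical leg: A = 24 × 130 = 3120.00, centroid at (12.00, 65.00).
horizontal leg: A = 70 × 16 = 1120.00, centroid at (59.00, 8.00).
gusset: A = ½·44·40 = 880.00, centroid at (38.67, 29.33).
ΣA = 5120.00 mm²
ΣAx̄ = (3120.00)(12.00) + (1120.00)(59.00) + (880.00)(38.67) = 137546.67 mm³
ΣAȳ = (3120.00)(65.00) + (1120.00)(8.00) + (880.00)(29.33) = 237573.33 mm³
x̄ = 137546.67 / 5120.00 = 26.86 mm
ȳ = 237573.33 / 5120.00 = 46.40 mm

x̄ = 26.86 mm, ȳ = 46.40 mm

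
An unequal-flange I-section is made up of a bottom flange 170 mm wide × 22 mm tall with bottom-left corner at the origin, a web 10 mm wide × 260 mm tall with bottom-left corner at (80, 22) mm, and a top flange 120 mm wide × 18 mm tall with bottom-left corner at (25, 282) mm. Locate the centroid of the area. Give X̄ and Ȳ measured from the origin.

X̄ = 85.00 mm, Ȳ = 125.28 mm

bottom flange: A = 170 × 22 = 3740.00, centroid at (85.00, 11.00).
web: A = 10 × 260 = 2600.00, centroid at (85.00, 152.00).
top flange: A = 120 × 18 = 2160.00, centroid at (85.00, 291.00).
ΣA = 8500.00 mm²
ΣAX̄ = (3740.00)(85.00) + (2600.00)(85.00) + (2160.00)(85.00) = 722500.00 mm³
ΣAȲ = (3740.00)(11.00) + (2600.00)(152.00) + (2160.00)(291.00) = 1064900.00 mm³
X̄ = 722500.00 / 8500.00 = 85.00 mm
Ȳ = 1064900.00 / 8500.00 = 125.28 mm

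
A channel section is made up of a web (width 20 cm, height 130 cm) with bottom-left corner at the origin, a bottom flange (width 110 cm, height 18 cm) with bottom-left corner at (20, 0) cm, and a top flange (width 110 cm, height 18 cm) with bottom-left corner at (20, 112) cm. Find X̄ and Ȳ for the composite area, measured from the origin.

X̄ = 49.24 cm, Ȳ = 65.00 cm

Part | A | x̄ᵢ | ȳᵢ | A·x̄ᵢ | A·ȳᵢ
web | 2600.00 | 10.00 | 65.00 | 26000.00 | 169000.00
bottom flange | 1980.00 | 75.00 | 9.00 | 148500.00 | 17820.00
top flange | 1980.00 | 75.00 | 121.00 | 148500.00 | 239580.00
Σ | 6560.00 |  |  | 323000.00 | 426400.00
X̄ = 323000.00 / 6560.00 = 49.24 cm
Ȳ = 426400.00 / 6560.00 = 65.00 cm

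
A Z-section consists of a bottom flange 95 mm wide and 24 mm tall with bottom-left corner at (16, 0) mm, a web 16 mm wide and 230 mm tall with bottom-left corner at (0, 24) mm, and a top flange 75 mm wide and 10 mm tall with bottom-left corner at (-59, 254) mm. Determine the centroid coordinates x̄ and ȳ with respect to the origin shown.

x̄ = 23.56 mm, ȳ = 109.26 mm

Part | A | x̄ᵢ | ȳᵢ | A·x̄ᵢ | A·ȳᵢ
bottom flange | 2280.00 | 63.50 | 12.00 | 144780.00 | 27360.00
web | 3680.00 | 8.00 | 139.00 | 29440.00 | 511520.00
top flange | 750.00 | -21.50 | 259.00 | -16125.00 | 194250.00
Σ | 6710.00 |  |  | 158095.00 | 733130.00
x̄ = 158095.00 / 6710.00 = 23.56 mm
ȳ = 733130.00 / 6710.00 = 109.26 mm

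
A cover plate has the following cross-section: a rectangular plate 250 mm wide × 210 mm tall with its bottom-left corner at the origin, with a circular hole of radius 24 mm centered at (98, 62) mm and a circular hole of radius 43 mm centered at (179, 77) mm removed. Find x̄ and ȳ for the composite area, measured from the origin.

x̄ = 119.10 mm, ȳ = 110.36 mm

plate: A = 250 × 210 = 52500.00, centroid at (125.00, 105.00).
hole 1: A = −π·24² = -1809.56, centroid at (98.00, 62.00).
hole 2: A = −π·43² = -5808.80, centroid at (179.00, 77.00).
ΣA = 44881.64 mm²
ΣAx̄ = (52500.00)(125.00) + (-1809.56)(98.00) + (-5808.80)(179.00) = 5345387.32 mm³
ΣAȳ = (52500.00)(105.00) + (-1809.56)(62.00) + (-5808.80)(77.00) = 4953029.47 mm³
x̄ = 5345387.32 / 44881.64 = 119.10 mm
ȳ = 4953029.47 / 44881.64 = 110.36 mm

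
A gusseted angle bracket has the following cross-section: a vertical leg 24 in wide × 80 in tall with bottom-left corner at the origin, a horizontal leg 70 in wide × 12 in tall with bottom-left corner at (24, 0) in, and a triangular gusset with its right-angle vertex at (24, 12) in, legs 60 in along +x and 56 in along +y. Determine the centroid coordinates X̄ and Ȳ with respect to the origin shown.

X̄ = 33.00 in, Ȳ = 30.04 in

vertical leg: A = 24 × 80 = 1920.00, centroid at (12.00, 40.00).
horizontal leg: A = 70 × 12 = 840.00, centroid at (59.00, 6.00).
gusset: A = ½·60·56 = 1680.00, centroid at (44.00, 30.67).
ΣA = 4440.00 in²
ΣAX̄ = (1920.00)(12.00) + (840.00)(59.00) + (1680.00)(44.00) = 146520.00 in³
ΣAȲ = (1920.00)(40.00) + (840.00)(6.00) + (1680.00)(30.67) = 133360.00 in³
X̄ = 146520.00 / 4440.00 = 33.00 in
Ȳ = 133360.00 / 4440.00 = 30.04 in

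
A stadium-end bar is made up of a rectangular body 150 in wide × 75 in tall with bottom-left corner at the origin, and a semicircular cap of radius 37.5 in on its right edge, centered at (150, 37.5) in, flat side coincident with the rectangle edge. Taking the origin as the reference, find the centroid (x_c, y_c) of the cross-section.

x_c = 89.92 in, y_c = 37.50 in

Part | A | x̄ᵢ | ȳᵢ | A·x̄ᵢ | A·ȳᵢ
rectangular body | 11250.00 | 75.00 | 37.50 | 843750.00 | 421875.00
semicircular end | 2208.93 | 165.92 | 37.50 | 366496.10 | 82834.96
Σ | 13458.93 |  |  | 1210246.10 | 504709.96
x_c = 1210246.10 / 13458.93 = 89.92 in
y_c = 504709.96 / 13458.93 = 37.50 in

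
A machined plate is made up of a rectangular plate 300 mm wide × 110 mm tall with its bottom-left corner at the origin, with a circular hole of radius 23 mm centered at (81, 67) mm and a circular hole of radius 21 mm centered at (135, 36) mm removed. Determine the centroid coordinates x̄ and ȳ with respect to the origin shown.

plate: A = 300 × 110 = 33000.00, centroid at (150.00, 55.00).
hole 1: A = −π·23² = -1661.90, centroid at (81.00, 67.00).
hole 2: A = −π·21² = -1385.44, centroid at (135.00, 36.00).
ΣA = 29952.66 mm², ΣAx̄ = 4628351.18 mm³, ΣAȳ = 1653776.61 mm³.
x̄ = 4628351.18/29952.66 = 154.52 mm; ȳ = 1653776.61/29952.66 = 55.21 mm.

x̄ = 154.52 mm, ȳ = 55.21 mm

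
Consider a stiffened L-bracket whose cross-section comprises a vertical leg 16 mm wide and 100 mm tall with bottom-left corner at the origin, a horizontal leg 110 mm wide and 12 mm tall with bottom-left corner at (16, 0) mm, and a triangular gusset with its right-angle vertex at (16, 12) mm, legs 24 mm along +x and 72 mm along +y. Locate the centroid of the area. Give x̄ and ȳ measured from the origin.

vertical leg: A = 16 × 100 = 1600.00, centroid at (8.00, 50.00).
horizontal leg: A = 110 × 12 = 1320.00, centroid at (71.00, 6.00).
gusset: A = ½·24·72 = 864.00, centroid at (24.00, 36.00).
ΣA = 3784.00 mm², ΣAx̄ = 127256.00 mm³, ΣAȳ = 119024.00 mm³.
x̄ = 127256.00/3784.00 = 33.63 mm; ȳ = 119024.00/3784.00 = 31.45 mm.

x̄ = 33.63 mm, ȳ = 31.45 mm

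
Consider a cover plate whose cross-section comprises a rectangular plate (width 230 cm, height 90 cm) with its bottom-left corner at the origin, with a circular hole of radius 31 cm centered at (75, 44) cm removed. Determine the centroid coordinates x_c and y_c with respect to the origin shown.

Part | A | x̄ᵢ | ȳᵢ | A·x̄ᵢ | A·ȳᵢ
plate | 20700.00 | 115.00 | 45.00 | 2380500.00 | 931500.00
hole | -3019.07 | 75.00 | 44.00 | -226430.29 | -132839.10
Σ | 17680.93 |  |  | 2154069.71 | 798660.90
x_c = 2154069.71 / 17680.93 = 121.83 cm
y_c = 798660.90 / 17680.93 = 45.17 cm

x_c = 121.83 cm, y_c = 45.17 cm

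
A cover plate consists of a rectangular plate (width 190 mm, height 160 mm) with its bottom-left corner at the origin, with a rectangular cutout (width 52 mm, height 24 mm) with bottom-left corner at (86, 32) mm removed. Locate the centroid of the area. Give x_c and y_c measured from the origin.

plate: A = 190 × 160 = 30400.00, centroid at (95.00, 80.00).
hole: A = −(52 × 24) = -1248.00, centroid at (112.00, 44.00).
ΣA = 29152.00 mm², ΣAx_c = 2748224.00 mm³, ΣAy_c = 2377088.00 mm³.
x_c = 2748224.00/29152.00 = 94.27 mm; y_c = 2377088.00/29152.00 = 81.54 mm.

x_c = 94.27 mm, y_c = 81.54 mm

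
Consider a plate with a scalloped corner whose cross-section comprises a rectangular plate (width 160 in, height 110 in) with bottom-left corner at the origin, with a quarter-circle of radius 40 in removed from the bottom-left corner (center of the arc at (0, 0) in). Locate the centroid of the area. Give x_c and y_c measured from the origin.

plate: A = 160 × 110 = 17600.00, centroid at (80.00, 55.00).
removed quarter-circle: A = −¼π·40² = -1256.64, centroid at (16.98, 16.98).
ΣA = 16343.36 in², ΣAx_c = 1386666.67 in³, ΣAy_c = 946666.67 in³.
x_c = 1386666.67/16343.36 = 84.85 in; y_c = 946666.67/16343.36 = 57.92 in.

x_c = 84.85 in, y_c = 57.92 in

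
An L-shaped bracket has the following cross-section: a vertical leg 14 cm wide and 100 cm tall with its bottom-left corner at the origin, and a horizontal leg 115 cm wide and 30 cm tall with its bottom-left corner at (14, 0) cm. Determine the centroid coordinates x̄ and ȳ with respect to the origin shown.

x̄ = 52.88 cm, ȳ = 25.10 cm

vertical leg: A = 14 × 100 = 1400.00, centroid at (7.00, 50.00).
horizontal leg: A = 115 × 30 = 3450.00, centroid at (71.50, 15.00).
ΣA = 4850.00 cm²
ΣAx̄ = (1400.00)(7.00) + (3450.00)(71.50) = 256475.00 cm³
ΣAȳ = (1400.00)(50.00) + (3450.00)(15.00) = 121750.00 cm³
x̄ = 256475.00 / 4850.00 = 52.88 cm
ȳ = 121750.00 / 4850.00 = 25.10 cm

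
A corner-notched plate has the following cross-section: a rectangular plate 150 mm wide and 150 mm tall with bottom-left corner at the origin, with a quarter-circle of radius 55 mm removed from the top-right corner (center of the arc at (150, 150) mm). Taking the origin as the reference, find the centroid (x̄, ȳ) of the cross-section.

plate: A = 150 × 150 = 22500.00, centroid at (75.00, 75.00).
removed quarter-circle: A = −¼π·55² = -2375.83, centroid at (126.66, 126.66).
ΣA = 20124.17 mm², ΣAx̄ = 1386583.92 mm³, ΣAȳ = 1386583.92 mm³.
x̄ = 1386583.92/20124.17 = 68.90 mm; ȳ = 1386583.92/20124.17 = 68.90 mm.

x̄ = 68.90 mm, ȳ = 68.90 mm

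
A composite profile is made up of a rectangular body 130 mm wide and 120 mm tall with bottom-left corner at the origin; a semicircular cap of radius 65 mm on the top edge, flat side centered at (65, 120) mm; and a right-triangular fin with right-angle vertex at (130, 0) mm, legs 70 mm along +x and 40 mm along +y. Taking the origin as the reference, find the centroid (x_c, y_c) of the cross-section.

x_c = 70.23 mm, y_c = 81.83 mm

rectangular body: A = 130 × 120 = 15600.00, centroid at (65.00, 60.00).
semicircular top: A = ½π·65² = 6636.61, centroid at (65.00, 147.59).
triangular fin: A = ½·70·40 = 1400.00, centroid at (153.33, 13.33).
ΣA = 23636.61 mm², ΣAx_c = 1660046.61 mm³, ΣAy_c = 1934143.74 mm³.
x_c = 1660046.61/23636.61 = 70.23 mm; y_c = 1934143.74/23636.61 = 81.83 mm.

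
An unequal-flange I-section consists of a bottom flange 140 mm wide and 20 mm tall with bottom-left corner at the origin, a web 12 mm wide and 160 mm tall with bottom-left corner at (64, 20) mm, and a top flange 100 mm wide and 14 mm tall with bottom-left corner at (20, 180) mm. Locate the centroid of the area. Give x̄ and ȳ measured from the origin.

Part | A | x̄ᵢ | ȳᵢ | A·x̄ᵢ | A·ȳᵢ
bottom flange | 2800.00 | 70.00 | 10.00 | 196000.00 | 28000.00
web | 1920.00 | 70.00 | 100.00 | 134400.00 | 192000.00
top flange | 1400.00 | 70.00 | 187.00 | 98000.00 | 261800.00
Σ | 6120.00 |  |  | 428400.00 | 481800.00
x̄ = 428400.00 / 6120.00 = 70.00 mm
ȳ = 481800.00 / 6120.00 = 78.73 mm

x̄ = 70.00 mm, ȳ = 78.73 mm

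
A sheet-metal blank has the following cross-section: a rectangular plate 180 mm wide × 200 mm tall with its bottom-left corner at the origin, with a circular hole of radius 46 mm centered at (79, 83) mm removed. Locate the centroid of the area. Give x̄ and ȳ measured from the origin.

x̄ = 92.49 mm, ȳ = 103.85 mm

plate: A = 180 × 200 = 36000.00, centroid at (90.00, 100.00).
hole: A = −π·46² = -6647.61, centroid at (79.00, 83.00).
ΣA = 29352.39 mm², ΣAx̄ = 2714838.81 mm³, ΣAȳ = 3048248.37 mm³.
x̄ = 2714838.81/29352.39 = 92.49 mm; ȳ = 3048248.37/29352.39 = 103.85 mm.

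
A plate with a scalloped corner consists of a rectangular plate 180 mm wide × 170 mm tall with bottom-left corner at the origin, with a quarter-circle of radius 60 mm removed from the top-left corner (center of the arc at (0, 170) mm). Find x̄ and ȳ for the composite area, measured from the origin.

x̄ = 96.57 mm, ȳ = 78.94 mm

plate: A = 180 × 170 = 30600.00, centroid at (90.00, 85.00).
removed quarter-circle: A = −¼π·60² = -2827.43, centroid at (25.46, 144.54).
ΣA = 27772.57 mm²
ΣAx̄ = (30600.00)(90.00) + (-2827.43)(25.46) = 2682000.00 mm³
ΣAȳ = (30600.00)(85.00) + (-2827.43)(144.54) = 2192336.32 mm³
x̄ = 2682000.00 / 27772.57 = 96.57 mm
ȳ = 2192336.32 / 27772.57 = 78.94 mm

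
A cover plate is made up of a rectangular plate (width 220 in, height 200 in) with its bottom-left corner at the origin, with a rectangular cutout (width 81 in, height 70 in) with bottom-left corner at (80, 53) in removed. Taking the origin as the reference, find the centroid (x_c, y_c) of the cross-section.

x_c = 108.45 in, y_c = 101.78 in

plate: A = 220 × 200 = 44000.00, centroid at (110.00, 100.00).
hole: A = −(81 × 70) = -5670.00, centroid at (120.50, 88.00).
ΣA = 38330.00 in²
ΣAx_c = (44000.00)(110.00) + (-5670.00)(120.50) = 4156765.00 in³
ΣAy_c = (44000.00)(100.00) + (-5670.00)(88.00) = 3901040.00 in³
x_c = 4156765.00 / 38330.00 = 108.45 in
y_c = 3901040.00 / 38330.00 = 101.78 in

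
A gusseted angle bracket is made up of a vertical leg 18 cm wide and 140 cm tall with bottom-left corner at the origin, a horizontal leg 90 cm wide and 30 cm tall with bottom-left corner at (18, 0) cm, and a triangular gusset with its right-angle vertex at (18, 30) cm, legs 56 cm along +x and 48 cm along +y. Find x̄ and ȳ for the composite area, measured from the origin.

x̄ = 36.88 cm, ȳ = 42.46 cm

vertical leg: A = 18 × 140 = 2520.00, centroid at (9.00, 70.00).
horizontal leg: A = 90 × 30 = 2700.00, centroid at (63.00, 15.00).
gusset: A = ½·56·48 = 1344.00, centroid at (36.67, 46.00).
ΣA = 6564.00 cm²
ΣAx̄ = (2520.00)(9.00) + (2700.00)(63.00) + (1344.00)(36.67) = 242060.00 cm³
ΣAȳ = (2520.00)(70.00) + (2700.00)(15.00) + (1344.00)(46.00) = 278724.00 cm³
x̄ = 242060.00 / 6564.00 = 36.88 cm
ȳ = 278724.00 / 6564.00 = 42.46 cm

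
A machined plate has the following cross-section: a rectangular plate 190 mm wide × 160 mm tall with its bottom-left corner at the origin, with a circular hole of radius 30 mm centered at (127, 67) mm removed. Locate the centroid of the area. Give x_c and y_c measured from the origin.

x_c = 91.72 mm, y_c = 81.33 mm

Part | A | x̄ᵢ | ȳᵢ | A·x̄ᵢ | A·ȳᵢ
plate | 30400.00 | 95.00 | 80.00 | 2888000.00 | 2432000.00
hole | -2827.43 | 127.00 | 67.00 | -359084.04 | -189438.04
Σ | 27572.57 |  |  | 2528915.96 | 2242561.96
x_c = 2528915.96 / 27572.57 = 91.72 mm
y_c = 2242561.96 / 27572.57 = 81.33 mm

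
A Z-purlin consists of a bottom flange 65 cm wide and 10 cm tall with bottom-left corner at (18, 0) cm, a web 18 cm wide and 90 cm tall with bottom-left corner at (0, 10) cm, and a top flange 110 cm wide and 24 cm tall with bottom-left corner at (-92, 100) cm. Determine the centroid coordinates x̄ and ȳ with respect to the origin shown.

x̄ = -10.24 cm, ȳ = 79.03 cm

bottom flange: A = 65 × 10 = 650.00, centroid at (50.50, 5.00).
web: A = 18 × 90 = 1620.00, centroid at (9.00, 55.00).
top flange: A = 110 × 24 = 2640.00, centroid at (-37.00, 112.00).
ΣA = 4910.00 cm², ΣAx̄ = -50275.00 cm³, ΣAȳ = 388030.00 cm³.
x̄ = -50275.00/4910.00 = -10.24 cm; ȳ = 388030.00/4910.00 = 79.03 cm.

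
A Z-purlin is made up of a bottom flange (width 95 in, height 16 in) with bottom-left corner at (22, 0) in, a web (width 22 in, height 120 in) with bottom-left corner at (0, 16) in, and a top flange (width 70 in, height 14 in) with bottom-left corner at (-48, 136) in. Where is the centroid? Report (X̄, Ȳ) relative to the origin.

bottom flange: A = 95 × 16 = 1520.00, centroid at (69.50, 8.00).
web: A = 22 × 120 = 2640.00, centroid at (11.00, 76.00).
top flange: A = 70 × 14 = 980.00, centroid at (-13.00, 143.00).
ΣA = 5140.00 in²
ΣAX̄ = (1520.00)(69.50) + (2640.00)(11.00) + (980.00)(-13.00) = 121940.00 in³
ΣAȲ = (1520.00)(8.00) + (2640.00)(76.00) + (980.00)(143.00) = 352940.00 in³
X̄ = 121940.00 / 5140.00 = 23.72 in
Ȳ = 352940.00 / 5140.00 = 68.67 in

X̄ = 23.72 in, Ȳ = 68.67 in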